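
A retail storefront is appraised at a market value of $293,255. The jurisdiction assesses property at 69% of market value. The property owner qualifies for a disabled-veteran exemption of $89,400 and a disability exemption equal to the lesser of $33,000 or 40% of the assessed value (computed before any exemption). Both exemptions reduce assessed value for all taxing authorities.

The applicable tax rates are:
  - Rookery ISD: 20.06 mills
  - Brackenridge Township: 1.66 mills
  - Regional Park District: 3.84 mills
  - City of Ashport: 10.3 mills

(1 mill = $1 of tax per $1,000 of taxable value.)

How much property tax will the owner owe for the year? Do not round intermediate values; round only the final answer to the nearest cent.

Assessed value = $293,255 × 0.69 = $202,345.95
Disability exemption = min($33,000, 40% × $202,345.95) = min($33,000, $80,938.38) = $33,000 (dollar cap binds)
Taxable value = $202,345.95 − $89,400 − $33,000 = $79,945.95
Rookery ISD: $79,945.95 × 0.02006 = $1,603.715757
Brackenridge Township: $79,945.95 × 0.00166 = $132.710277
Regional Park District: $79,945.95 × 0.00384 = $306.992448
City of Ashport: $79,945.95 × 0.0103 = $823.443285
Total = $2,866.861767

$2,866.86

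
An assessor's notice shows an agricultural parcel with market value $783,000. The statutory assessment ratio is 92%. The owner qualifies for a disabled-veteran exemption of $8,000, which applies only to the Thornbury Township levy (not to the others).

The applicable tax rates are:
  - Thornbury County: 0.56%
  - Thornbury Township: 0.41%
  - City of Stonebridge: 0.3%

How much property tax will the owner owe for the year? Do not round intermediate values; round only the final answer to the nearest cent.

Assessed value = $783,000 × 0.92 = $720,360
Thornbury County: $720,360 × 0.0056 = $4,034.016
Thornbury Township: ($720,360 − $8,000) × 0.0041 = $712,360 × 0.0041 = $2,920.676
City of Stonebridge: $720,360 × 0.003 = $2,161.08
Total = $9,115.772

$9,115.77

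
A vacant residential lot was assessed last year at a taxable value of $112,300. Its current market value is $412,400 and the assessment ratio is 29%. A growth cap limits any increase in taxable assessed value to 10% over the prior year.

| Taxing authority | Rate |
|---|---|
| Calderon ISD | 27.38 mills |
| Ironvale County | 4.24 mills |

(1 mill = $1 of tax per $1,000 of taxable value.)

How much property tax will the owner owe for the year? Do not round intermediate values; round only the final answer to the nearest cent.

Uncapped assessed value = $412,400 × 0.29 = $119,596
Cap limit = $112,300 × 1.1 = $123,530
Taxable assessed value = min($119,596, $123,530) = $119,596 (cap does not bind)
Calderon ISD: $119,596 × 0.02738 = $3,274.53848
Ironvale County: $119,596 × 0.00424 = $507.08704
Total = $3,781.62552

$3,781.63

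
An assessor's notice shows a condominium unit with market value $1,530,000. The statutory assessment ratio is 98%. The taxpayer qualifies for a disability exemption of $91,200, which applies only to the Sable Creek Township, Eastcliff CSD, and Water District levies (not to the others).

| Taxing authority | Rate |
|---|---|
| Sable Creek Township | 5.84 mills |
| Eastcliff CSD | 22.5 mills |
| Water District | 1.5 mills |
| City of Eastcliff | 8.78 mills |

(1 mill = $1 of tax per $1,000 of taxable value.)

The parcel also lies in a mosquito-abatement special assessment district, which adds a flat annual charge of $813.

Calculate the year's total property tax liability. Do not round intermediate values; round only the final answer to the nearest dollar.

$55,998

Assessed value = $1,530,000 × 0.98 = $1,499,400
Sable Creek Township: ($1,499,400 − $91,200) × 0.00584 = $1,408,200 × 0.00584 = $8,223.888
Eastcliff CSD: ($1,499,400 − $91,200) × 0.0225 = $1,408,200 × 0.0225 = $31,684.5
Water District: ($1,499,400 − $91,200) × 0.0015 = $1,408,200 × 0.0015 = $2,112.3
City of Eastcliff: $1,499,400 × 0.00878 = $13,164.732
Levies subtotal = $55,185.42
Total = $55,185.42 + $813 = $55,998.42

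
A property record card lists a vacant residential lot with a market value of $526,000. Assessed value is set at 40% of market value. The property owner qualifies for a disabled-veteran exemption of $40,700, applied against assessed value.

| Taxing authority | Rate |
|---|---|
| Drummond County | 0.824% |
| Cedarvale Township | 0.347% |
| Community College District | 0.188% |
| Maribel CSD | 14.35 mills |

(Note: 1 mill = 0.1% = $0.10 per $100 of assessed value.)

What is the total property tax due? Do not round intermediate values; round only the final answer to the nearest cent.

Assessed value = $526,000 × 0.4 = $210,400
Taxable value = $210,400 − $40,700 = $169,700
Drummond County: $169,700 × 0.00824 = $1,398.328
Cedarvale Township: $169,700 × 0.00347 = $588.859
Community College District: $169,700 × 0.00188 = $319.036
Maribel CSD: $169,700 × 0.01435 = $2,435.195
Total = $4,741.418

$4,741.42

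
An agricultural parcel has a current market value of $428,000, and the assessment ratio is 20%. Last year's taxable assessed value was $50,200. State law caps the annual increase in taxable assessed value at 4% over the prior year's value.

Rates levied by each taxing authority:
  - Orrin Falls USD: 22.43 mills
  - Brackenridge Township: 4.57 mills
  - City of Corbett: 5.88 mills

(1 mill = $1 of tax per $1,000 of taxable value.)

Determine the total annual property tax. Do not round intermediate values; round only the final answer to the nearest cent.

$1,716.60

Uncapped assessed value = $428,000 × 0.2 = $85,600
Cap limit = $50,200 × 1.04 = $52,208
Taxable assessed value = min($85,600, $52,208) = $52,208 (cap binds)
Orrin Falls USD: $52,208 × 0.02243 = $1,171.02544
Brackenridge Township: $52,208 × 0.00457 = $238.59056
City of Corbett: $52,208 × 0.00588 = $306.98304
Total = $1,716.59904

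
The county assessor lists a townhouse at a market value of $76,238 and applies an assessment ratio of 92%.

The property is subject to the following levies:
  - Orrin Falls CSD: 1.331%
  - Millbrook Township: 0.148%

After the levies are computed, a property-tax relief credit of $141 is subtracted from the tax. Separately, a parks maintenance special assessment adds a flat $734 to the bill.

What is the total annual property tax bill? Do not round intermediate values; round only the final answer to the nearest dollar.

Assessed value = $76,238 × 0.92 = $70,138.96
Orrin Falls CSD: $70,138.96 × 0.01331 = $933.5495576
Millbrook Township: $70,138.96 × 0.00148 = $103.8056608
Levies subtotal = $1,037.3552184
After credit = $1,037.3552184 − $141 = $896.3552184
Total = $896.3552184 + $734 = $1,630.3552184

$1,630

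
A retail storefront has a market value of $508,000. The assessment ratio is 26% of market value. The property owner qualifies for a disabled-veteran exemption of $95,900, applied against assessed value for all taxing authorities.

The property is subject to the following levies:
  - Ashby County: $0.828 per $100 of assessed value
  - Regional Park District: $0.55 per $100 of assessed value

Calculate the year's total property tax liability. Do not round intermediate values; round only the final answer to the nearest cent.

Assessed value = $508,000 × 0.26 = $132,080
Taxable value = $132,080 − $95,900 = $36,180
Ashby County: $36,180 × 0.00828 = $299.5704
Regional Park District: $36,180 × 0.0055 = $198.99
Total = $299.5704 + $198.99 = $498.5604

$498.56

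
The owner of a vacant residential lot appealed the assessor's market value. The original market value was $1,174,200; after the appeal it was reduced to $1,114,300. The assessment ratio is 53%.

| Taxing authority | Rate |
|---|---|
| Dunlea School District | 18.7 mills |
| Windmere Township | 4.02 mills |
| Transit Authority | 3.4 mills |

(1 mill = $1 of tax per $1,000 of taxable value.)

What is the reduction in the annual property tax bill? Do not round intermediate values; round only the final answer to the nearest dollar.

$829

Old assessed value = $1,174,200 × 0.53 = $622,326
New assessed value = $1,114,300 × 0.53 = $590,579
Combined rate = 0.0187 + 0.00402 + 0.0034 = 0.02612
Old tax = $622,326 × 0.02612 = $16,255.15512
New tax = $590,579 × 0.02612 = $15,425.92348
Reduction = $16,255.15512 − $15,425.92348 = $829.23164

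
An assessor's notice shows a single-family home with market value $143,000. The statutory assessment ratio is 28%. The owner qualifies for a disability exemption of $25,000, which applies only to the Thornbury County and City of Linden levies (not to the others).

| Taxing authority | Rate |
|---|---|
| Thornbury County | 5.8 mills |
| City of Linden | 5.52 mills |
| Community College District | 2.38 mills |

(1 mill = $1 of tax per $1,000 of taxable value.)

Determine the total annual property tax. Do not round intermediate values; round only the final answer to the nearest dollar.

Assessed value = $143,000 × 0.28 = $40,040
Thornbury County: ($40,040 − $25,000) × 0.0058 = $15,040 × 0.0058 = $87.232
City of Linden: ($40,040 − $25,000) × 0.00552 = $15,040 × 0.00552 = $83.0208
Community College District: $40,040 × 0.00238 = $95.2952
Total = $265.548

$266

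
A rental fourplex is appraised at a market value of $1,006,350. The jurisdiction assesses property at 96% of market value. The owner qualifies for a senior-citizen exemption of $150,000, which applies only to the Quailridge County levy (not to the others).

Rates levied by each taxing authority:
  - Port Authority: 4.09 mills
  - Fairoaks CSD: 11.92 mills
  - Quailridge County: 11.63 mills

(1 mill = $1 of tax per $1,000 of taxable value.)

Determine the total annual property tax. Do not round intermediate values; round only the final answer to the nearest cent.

$24,958.39

Assessed value = $1,006,350 × 0.96 = $966,096
Port Authority: $966,096 × 0.00409 = $3,951.33264
Fairoaks CSD: $966,096 × 0.01192 = $11,515.86432
Quailridge County: ($966,096 − $150,000) × 0.01163 = $816,096 × 0.01163 = $9,491.19648
Total = $24,958.39344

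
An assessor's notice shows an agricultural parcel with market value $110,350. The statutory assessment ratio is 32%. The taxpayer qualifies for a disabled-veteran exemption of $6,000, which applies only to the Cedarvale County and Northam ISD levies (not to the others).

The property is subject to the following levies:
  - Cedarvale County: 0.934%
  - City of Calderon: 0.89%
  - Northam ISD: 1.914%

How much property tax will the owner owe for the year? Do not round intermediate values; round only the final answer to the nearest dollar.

$1,149

Assessed value = $110,350 × 0.32 = $35,312
Cedarvale County: ($35,312 − $6,000) × 0.00934 = $29,312 × 0.00934 = $273.77408
City of Calderon: $35,312 × 0.0089 = $314.2768
Northam ISD: ($35,312 − $6,000) × 0.01914 = $29,312 × 0.01914 = $561.03168
Total = $1,149.08256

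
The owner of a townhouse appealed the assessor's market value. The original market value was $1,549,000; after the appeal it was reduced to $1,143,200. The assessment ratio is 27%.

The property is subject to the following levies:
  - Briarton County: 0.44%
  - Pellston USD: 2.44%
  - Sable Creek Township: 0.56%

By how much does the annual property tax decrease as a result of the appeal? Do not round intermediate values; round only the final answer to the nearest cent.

Old assessed value = $1,549,000 × 0.27 = $418,230
New assessed value = $1,143,200 × 0.27 = $308,664
Combined rate = 0.0044 + 0.0244 + 0.0056 = 0.0344
Old tax = $418,230 × 0.0344 = $14,387.112
New tax = $308,664 × 0.0344 = $10,618.0416
Reduction = $14,387.112 − $10,618.0416 = $3,769.0704

$3,769.07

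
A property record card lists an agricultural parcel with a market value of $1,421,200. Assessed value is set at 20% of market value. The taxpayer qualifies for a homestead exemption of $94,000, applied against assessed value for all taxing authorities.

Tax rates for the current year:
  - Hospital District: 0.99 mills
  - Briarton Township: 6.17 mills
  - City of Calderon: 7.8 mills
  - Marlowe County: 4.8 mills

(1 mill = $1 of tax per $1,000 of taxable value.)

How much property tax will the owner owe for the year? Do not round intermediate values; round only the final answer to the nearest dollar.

$3,759

Assessed value = $1,421,200 × 0.2 = $284,240
Taxable value = $284,240 − $94,000 = $190,240
Hospital District: $190,240 × 0.00099 = $188.3376
Briarton Township: $190,240 × 0.00617 = $1,173.7808
City of Calderon: $190,240 × 0.0078 = $1,483.872
Marlowe County: $190,240 × 0.0048 = $913.152
Total = $188.3376 + $1,173.7808 + $1,483.872 + $913.152 = $3,759.1424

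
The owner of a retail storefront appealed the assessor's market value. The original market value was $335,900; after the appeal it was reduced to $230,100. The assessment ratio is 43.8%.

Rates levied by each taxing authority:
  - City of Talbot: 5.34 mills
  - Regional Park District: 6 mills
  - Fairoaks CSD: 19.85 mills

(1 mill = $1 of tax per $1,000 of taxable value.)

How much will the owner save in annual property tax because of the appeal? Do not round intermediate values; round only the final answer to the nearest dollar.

$1,445

Old assessed value = $335,900 × 0.438 = $147,124.2
New assessed value = $230,100 × 0.438 = $100,783.8
Combined rate = 0.00534 + 0.006 + 0.01985 = 0.03119
Old tax = $147,124.2 × 0.03119 = $4,588.803798
New tax = $100,783.8 × 0.03119 = $3,143.446722
Reduction = $4,588.803798 − $3,143.446722 = $1,445.357076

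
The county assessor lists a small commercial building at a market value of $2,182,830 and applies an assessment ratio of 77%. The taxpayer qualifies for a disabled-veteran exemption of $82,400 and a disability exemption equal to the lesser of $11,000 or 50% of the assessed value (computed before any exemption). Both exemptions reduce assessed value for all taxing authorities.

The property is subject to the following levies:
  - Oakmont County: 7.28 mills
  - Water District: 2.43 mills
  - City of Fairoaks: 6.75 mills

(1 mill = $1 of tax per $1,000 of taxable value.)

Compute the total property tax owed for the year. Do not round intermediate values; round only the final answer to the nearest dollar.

Assessed value = $2,182,830 × 0.77 = $1,680,779.1
Disability exemption = min($11,000, 50% × $1,680,779.1) = min($11,000, $840,389.55) = $11,000 (dollar cap binds)
Taxable value = $1,680,779.1 − $82,400 − $11,000 = $1,587,379.1
Oakmont County: $1,587,379.1 × 0.00728 = $11,556.119848
Water District: $1,587,379.1 × 0.00243 = $3,857.331213
City of Fairoaks: $1,587,379.1 × 0.00675 = $10,714.808925
Total = $26,128.259986

$26,128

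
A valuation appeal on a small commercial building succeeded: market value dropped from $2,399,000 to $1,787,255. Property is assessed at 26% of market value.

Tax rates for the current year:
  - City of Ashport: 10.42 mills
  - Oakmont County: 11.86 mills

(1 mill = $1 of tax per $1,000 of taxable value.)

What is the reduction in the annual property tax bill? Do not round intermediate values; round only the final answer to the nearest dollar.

$3,544

Old assessed value = $2,399,000 × 0.26 = $623,740
New assessed value = $1,787,255 × 0.26 = $464,686.3
Combined rate = 0.01042 + 0.01186 = 0.02228
Old tax = $623,740 × 0.02228 = $13,896.9272
New tax = $464,686.3 × 0.02228 = $10,353.210764
Reduction = $13,896.9272 − $10,353.210764 = $3,543.716436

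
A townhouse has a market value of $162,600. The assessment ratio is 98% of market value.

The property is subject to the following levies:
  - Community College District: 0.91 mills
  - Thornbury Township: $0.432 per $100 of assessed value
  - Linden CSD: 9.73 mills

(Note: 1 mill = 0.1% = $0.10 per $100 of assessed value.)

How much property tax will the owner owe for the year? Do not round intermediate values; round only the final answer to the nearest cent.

$2,383.85

Assessed value = $162,600 × 0.98 = $159,348
Community College District: $159,348 × 0.00091 = $145.00668
Thornbury Township: $159,348 × 0.00432 = $688.38336
Linden CSD: $159,348 × 0.00973 = $1,550.45604
Total = $2,383.84608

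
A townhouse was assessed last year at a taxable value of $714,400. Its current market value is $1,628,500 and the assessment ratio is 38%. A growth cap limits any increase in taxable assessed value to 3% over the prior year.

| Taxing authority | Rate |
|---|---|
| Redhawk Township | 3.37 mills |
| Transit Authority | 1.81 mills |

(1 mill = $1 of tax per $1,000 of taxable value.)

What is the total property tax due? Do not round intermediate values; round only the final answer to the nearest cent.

$3,205.54

Uncapped assessed value = $1,628,500 × 0.38 = $618,830
Cap limit = $714,400 × 1.03 = $735,832
Taxable assessed value = min($618,830, $735,832) = $618,830 (cap does not bind)
Redhawk Township: $618,830 × 0.00337 = $2,085.4571
Transit Authority: $618,830 × 0.00181 = $1,120.0823
Total = $3,205.5394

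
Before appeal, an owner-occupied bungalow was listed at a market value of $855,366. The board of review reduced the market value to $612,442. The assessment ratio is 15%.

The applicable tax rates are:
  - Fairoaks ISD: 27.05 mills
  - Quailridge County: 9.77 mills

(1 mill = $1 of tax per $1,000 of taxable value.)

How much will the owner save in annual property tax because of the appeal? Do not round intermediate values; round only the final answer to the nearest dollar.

$1,342

Old assessed value = $855,366 × 0.15 = $128,304.9
New assessed value = $612,442 × 0.15 = $91,866.3
Combined rate = 0.02705 + 0.00977 = 0.03682
Old tax = $128,304.9 × 0.03682 = $4,724.186418
New tax = $91,866.3 × 0.03682 = $3,382.517166
Reduction = $4,724.186418 − $3,382.517166 = $1,341.669252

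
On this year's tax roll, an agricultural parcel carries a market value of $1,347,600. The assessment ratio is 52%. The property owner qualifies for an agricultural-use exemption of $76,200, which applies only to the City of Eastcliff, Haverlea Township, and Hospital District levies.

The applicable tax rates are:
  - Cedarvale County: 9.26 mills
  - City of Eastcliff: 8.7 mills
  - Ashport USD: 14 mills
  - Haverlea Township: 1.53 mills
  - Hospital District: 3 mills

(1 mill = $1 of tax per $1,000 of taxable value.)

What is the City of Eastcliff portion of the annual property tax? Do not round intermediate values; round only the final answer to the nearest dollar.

$5,434

Assessed value = $1,347,600 × 0.52 = $700,752
City of Eastcliff taxable value = $700,752 − $76,200 = $624,552
City of Eastcliff levy = $624,552 × 0.0087 = $5,433.6024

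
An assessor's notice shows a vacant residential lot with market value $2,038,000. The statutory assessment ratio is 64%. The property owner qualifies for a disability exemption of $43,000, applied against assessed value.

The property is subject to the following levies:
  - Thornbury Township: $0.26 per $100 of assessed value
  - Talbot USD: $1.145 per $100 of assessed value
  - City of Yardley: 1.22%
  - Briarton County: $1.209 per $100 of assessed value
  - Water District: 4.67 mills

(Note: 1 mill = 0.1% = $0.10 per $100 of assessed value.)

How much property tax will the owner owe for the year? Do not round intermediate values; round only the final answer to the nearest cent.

Assessed value = $2,038,000 × 0.64 = $1,304,320
Taxable value = $1,304,320 − $43,000 = $1,261,320
Thornbury Township: $1,261,320 × 0.0026 = $3,279.432
Talbot USD: $1,261,320 × 0.01145 = $14,442.114
City of Yardley: $1,261,320 × 0.0122 = $15,388.104
Briarton County: $1,261,320 × 0.01209 = $15,249.3588
Water District: $1,261,320 × 0.00467 = $5,890.3644
Total = $54,249.3732

$54,249.37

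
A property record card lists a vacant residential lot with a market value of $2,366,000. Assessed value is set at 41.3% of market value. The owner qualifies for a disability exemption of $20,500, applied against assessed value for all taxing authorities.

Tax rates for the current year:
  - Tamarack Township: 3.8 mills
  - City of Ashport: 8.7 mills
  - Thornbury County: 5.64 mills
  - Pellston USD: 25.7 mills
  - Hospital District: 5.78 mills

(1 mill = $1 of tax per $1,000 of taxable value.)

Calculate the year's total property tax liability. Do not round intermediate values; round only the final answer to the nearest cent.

$47,469.37

Assessed value = $2,366,000 × 0.413 = $977,158
Taxable value = $977,158 − $20,500 = $956,658
Tamarack Township: $956,658 × 0.0038 = $3,635.3004
City of Ashport: $956,658 × 0.0087 = $8,322.9246
Thornbury County: $956,658 × 0.00564 = $5,395.55112
Pellston USD: $956,658 × 0.0257 = $24,586.1106
Hospital District: $956,658 × 0.00578 = $5,529.48324
Total = $3,635.3004 + $8,322.9246 + $5,395.55112 + $24,586.1106 + $5,529.48324 = $47,469.36996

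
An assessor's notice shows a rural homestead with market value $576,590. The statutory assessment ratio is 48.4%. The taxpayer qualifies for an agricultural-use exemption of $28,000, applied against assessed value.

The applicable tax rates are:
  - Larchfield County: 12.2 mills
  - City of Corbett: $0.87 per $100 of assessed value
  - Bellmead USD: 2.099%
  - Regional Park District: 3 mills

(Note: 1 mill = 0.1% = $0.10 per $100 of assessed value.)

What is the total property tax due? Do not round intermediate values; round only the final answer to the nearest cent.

$11,270.51

Assessed value = $576,590 × 0.484 = $279,069.56
Taxable value = $279,069.56 − $28,000 = $251,069.56
Larchfield County: $251,069.56 × 0.0122 = $3,063.048632
City of Corbett: $251,069.56 × 0.0087 = $2,184.305172
Bellmead USD: $251,069.56 × 0.02099 = $5,269.9500644
Regional Park District: $251,069.56 × 0.003 = $753.20868
Total = $11,270.5125484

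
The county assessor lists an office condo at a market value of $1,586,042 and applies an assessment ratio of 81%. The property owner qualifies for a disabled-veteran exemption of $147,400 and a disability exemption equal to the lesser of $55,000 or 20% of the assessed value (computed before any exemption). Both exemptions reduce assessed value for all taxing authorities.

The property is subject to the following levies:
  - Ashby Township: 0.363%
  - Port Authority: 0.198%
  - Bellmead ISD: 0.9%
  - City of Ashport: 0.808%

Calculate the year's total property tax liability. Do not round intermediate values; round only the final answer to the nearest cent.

Assessed value = $1,586,042 × 0.81 = $1,284,694.02
Disability exemption = min($55,000, 20% × $1,284,694.02) = min($55,000, $256,938.804) = $55,000 (dollar cap binds)
Taxable value = $1,284,694.02 − $147,400 − $55,000 = $1,082,294.02
Ashby Township: $1,082,294.02 × 0.00363 = $3,928.7272926
Port Authority: $1,082,294.02 × 0.00198 = $2,142.9421596
Bellmead ISD: $1,082,294.02 × 0.009 = $9,740.64618
City of Ashport: $1,082,294.02 × 0.00808 = $8,744.9356816
Total = $24,557.2513138

$24,557.25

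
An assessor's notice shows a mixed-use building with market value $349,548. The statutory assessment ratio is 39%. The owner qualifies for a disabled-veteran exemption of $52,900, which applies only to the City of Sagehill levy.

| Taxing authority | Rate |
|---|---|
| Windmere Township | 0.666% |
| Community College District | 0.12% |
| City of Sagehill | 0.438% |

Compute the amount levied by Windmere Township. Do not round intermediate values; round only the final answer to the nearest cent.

$907.92

Assessed value = $349,548 × 0.39 = $136,323.72
Windmere Township taxable value = $136,323.72 (exemption does not apply)
Windmere Township levy = $136,323.72 × 0.00666 = $907.9159752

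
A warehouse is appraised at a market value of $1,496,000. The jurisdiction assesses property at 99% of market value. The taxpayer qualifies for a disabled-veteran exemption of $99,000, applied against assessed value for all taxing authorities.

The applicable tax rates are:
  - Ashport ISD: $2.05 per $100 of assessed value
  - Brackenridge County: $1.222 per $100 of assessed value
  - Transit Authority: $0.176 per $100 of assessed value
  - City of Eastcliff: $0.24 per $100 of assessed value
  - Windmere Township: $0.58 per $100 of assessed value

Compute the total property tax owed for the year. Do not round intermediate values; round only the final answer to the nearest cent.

Assessed value = $1,496,000 × 0.99 = $1,481,040
Taxable value = $1,481,040 − $99,000 = $1,382,040
Ashport ISD: $1,382,040 × 0.0205 = $28,331.82
Brackenridge County: $1,382,040 × 0.01222 = $16,888.5288
Transit Authority: $1,382,040 × 0.00176 = $2,432.3904
City of Eastcliff: $1,382,040 × 0.0024 = $3,316.896
Windmere Township: $1,382,040 × 0.0058 = $8,015.832
Total = $28,331.82 + $16,888.5288 + $2,432.3904 + $3,316.896 + $8,015.832 = $58,985.4672

$58,985.47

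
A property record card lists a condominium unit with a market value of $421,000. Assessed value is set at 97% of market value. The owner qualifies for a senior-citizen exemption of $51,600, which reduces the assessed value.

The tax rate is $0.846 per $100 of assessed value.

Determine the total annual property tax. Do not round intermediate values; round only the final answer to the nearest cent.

$3,018.27

Assessed value = $421,000 × 0.97 = $408,370
Taxable value = $408,370 − $51,600 = $356,770
Tax = $356,770 × 0.00846 = $3,018.2742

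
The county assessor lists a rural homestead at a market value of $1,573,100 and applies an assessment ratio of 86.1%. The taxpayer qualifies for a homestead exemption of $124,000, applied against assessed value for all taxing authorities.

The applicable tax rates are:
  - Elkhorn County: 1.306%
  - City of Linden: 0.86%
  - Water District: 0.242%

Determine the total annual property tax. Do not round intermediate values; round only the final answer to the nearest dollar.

$29,629

Assessed value = $1,573,100 × 0.861 = $1,354,439.1
Taxable value = $1,354,439.1 − $124,000 = $1,230,439.1
Elkhorn County: $1,230,439.1 × 0.01306 = $16,069.534646
City of Linden: $1,230,439.1 × 0.0086 = $10,581.77626
Water District: $1,230,439.1 × 0.00242 = $2,977.662622
Total = $16,069.534646 + $10,581.77626 + $2,977.662622 = $29,628.973528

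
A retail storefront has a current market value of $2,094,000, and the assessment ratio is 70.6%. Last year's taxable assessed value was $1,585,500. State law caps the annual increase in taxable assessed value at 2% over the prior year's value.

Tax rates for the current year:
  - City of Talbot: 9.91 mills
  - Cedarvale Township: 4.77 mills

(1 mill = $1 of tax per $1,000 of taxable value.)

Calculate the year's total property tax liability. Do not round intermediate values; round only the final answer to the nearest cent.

Uncapped assessed value = $2,094,000 × 0.706 = $1,478,364
Cap limit = $1,585,500 × 1.02 = $1,617,210
Taxable assessed value = min($1,478,364, $1,617,210) = $1,478,364 (cap does not bind)
City of Talbot: $1,478,364 × 0.00991 = $14,650.58724
Cedarvale Township: $1,478,364 × 0.00477 = $7,051.79628
Total = $21,702.38352

$21,702.38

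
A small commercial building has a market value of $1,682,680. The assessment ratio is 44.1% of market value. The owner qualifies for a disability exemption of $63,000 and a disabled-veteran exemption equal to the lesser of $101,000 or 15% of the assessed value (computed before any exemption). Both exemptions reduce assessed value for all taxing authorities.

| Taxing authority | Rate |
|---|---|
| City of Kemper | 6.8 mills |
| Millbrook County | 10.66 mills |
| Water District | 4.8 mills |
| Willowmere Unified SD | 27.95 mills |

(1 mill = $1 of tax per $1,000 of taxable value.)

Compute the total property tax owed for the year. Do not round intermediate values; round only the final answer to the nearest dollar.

Assessed value = $1,682,680 × 0.441 = $742,061.88
Disabled-veteran exemption = min($101,000, 15% × $742,061.88) = min($101,000, $111,309.282) = $101,000 (dollar cap binds)
Taxable value = $742,061.88 − $63,000 − $101,000 = $578,061.88
City of Kemper: $578,061.88 × 0.0068 = $3,930.820784
Millbrook County: $578,061.88 × 0.01066 = $6,162.1396408
Water District: $578,061.88 × 0.0048 = $2,774.697024
Willowmere Unified SD: $578,061.88 × 0.02795 = $16,156.829546
Total = $29,024.4869948

$29,024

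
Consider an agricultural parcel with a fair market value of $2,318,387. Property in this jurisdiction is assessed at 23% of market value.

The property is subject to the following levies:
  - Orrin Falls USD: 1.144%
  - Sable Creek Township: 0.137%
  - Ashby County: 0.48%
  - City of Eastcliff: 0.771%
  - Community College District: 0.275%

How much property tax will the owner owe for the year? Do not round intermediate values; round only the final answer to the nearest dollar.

$14,968

Assessed value = $2,318,387 × 0.23 = $533,229.01
Orrin Falls USD: $533,229.01 × 0.01144 = $6,100.1398744
Sable Creek Township: $533,229.01 × 0.00137 = $730.5237437
Ashby County: $533,229.01 × 0.0048 = $2,559.499248
City of Eastcliff: $533,229.01 × 0.00771 = $4,111.1956671
Community College District: $533,229.01 × 0.00275 = $1,466.3797775
Total = $6,100.1398744 + $730.5237437 + $2,559.499248 + $4,111.1956671 + $1,466.3797775 = $14,967.7383107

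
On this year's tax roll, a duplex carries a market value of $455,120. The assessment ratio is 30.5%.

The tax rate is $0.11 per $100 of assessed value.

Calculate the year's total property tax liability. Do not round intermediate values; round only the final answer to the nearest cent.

Assessed value = $455,120 × 0.305 = $138,811.6
Tax = $138,811.6 × 0.0011 = $152.69276

$152.69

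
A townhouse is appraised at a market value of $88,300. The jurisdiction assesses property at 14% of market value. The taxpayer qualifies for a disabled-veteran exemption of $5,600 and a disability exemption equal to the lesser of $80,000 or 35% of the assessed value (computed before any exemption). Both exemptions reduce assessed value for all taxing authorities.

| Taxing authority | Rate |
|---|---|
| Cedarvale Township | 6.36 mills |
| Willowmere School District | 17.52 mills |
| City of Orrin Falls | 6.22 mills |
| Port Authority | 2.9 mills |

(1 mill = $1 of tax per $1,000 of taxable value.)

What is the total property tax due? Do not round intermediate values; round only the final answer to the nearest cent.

$80.36

Assessed value = $88,300 × 0.14 = $12,362
Disability exemption = min($80,000, 35% × $12,362) = min($80,000, $4,326.7) = $4,326.7 (percentage binds)
Taxable value = $12,362 − $5,600 − $4,326.7 = $2,435.3
Cedarvale Township: $2,435.3 × 0.00636 = $15.488508
Willowmere School District: $2,435.3 × 0.01752 = $42.666456
City of Orrin Falls: $2,435.3 × 0.00622 = $15.147566
Port Authority: $2,435.3 × 0.0029 = $7.06237
Total = $80.3649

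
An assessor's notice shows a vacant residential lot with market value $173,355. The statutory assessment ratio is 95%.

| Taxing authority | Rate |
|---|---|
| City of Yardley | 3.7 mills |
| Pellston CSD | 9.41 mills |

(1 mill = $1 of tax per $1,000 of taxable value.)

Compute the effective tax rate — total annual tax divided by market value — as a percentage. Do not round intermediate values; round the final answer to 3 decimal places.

1.245%

Assessed value = $173,355 × 0.95 = $164,687.25
City of Yardley: $164,687.25 × 0.0037 = $609.342825
Pellston CSD: $164,687.25 × 0.00941 = $1,549.7070225
Total tax = $2,159.0498475
Effective rate = $2,159.0498475 ÷ $173,355 = 1.245% of market value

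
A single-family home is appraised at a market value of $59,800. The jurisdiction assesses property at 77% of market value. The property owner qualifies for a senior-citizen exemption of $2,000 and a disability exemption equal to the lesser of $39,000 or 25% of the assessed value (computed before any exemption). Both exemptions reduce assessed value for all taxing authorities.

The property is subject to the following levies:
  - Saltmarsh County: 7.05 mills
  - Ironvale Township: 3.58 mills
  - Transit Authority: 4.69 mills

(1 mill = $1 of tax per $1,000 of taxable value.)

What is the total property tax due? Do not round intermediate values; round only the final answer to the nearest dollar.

$498

Assessed value = $59,800 × 0.77 = $46,046
Disability exemption = min($39,000, 25% × $46,046) = min($39,000, $11,511.5) = $11,511.5 (percentage binds)
Taxable value = $46,046 − $2,000 − $11,511.5 = $32,534.5
Saltmarsh County: $32,534.5 × 0.00705 = $229.368225
Ironvale Township: $32,534.5 × 0.00358 = $116.47351
Transit Authority: $32,534.5 × 0.00469 = $152.586805
Total = $498.42854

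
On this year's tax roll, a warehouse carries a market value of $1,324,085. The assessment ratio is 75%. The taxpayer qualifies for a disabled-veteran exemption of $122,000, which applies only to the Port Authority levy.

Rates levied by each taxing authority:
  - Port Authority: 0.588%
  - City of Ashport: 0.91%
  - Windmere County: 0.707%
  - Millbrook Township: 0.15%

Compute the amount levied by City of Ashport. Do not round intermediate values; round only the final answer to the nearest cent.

Assessed value = $1,324,085 × 0.75 = $993,063.75
City of Ashport taxable value = $993,063.75 (exemption does not apply)
City of Ashport levy = $993,063.75 × 0.0091 = $9,036.880125

$9,036.88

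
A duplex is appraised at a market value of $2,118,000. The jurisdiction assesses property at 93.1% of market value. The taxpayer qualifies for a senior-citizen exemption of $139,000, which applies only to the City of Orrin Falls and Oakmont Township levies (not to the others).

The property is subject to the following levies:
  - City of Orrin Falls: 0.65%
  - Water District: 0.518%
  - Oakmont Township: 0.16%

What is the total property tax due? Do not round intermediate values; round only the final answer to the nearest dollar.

$25,060

Assessed value = $2,118,000 × 0.931 = $1,971,858
City of Orrin Falls: ($1,971,858 − $139,000) × 0.0065 = $1,832,858 × 0.0065 = $11,913.577
Water District: $1,971,858 × 0.00518 = $10,214.22444
Oakmont Township: ($1,971,858 − $139,000) × 0.0016 = $1,832,858 × 0.0016 = $2,932.5728
Total = $25,060.37424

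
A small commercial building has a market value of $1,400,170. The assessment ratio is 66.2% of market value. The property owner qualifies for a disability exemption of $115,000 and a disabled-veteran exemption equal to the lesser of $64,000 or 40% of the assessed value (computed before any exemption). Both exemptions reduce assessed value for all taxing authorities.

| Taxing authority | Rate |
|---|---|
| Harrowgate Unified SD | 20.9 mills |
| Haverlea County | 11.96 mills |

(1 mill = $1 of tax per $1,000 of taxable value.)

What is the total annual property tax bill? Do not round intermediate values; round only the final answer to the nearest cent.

$24,576.41

Assessed value = $1,400,170 × 0.662 = $926,912.54
Disabled-veteran exemption = min($64,000, 40% × $926,912.54) = min($64,000, $370,765.016) = $64,000 (dollar cap binds)
Taxable value = $926,912.54 − $115,000 − $64,000 = $747,912.54
Harrowgate Unified SD: $747,912.54 × 0.0209 = $15,631.372086
Haverlea County: $747,912.54 × 0.01196 = $8,945.0339784
Total = $24,576.4060644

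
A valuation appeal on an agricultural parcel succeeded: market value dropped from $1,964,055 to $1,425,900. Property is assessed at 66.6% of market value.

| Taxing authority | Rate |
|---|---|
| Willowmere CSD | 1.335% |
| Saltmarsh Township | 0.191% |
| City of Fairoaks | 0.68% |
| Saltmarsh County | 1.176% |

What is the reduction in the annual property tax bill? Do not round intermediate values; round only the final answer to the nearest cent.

$12,121.47

Old assessed value = $1,964,055 × 0.666 = $1,308,060.63
New assessed value = $1,425,900 × 0.666 = $949,649.4
Combined rate = 0.01335 + 0.00191 + 0.0068 + 0.01176 = 0.03382
Old tax = $1,308,060.63 × 0.03382 = $44,238.6105066
New tax = $949,649.4 × 0.03382 = $32,117.142708
Reduction = $44,238.6105066 − $32,117.142708 = $12,121.4677986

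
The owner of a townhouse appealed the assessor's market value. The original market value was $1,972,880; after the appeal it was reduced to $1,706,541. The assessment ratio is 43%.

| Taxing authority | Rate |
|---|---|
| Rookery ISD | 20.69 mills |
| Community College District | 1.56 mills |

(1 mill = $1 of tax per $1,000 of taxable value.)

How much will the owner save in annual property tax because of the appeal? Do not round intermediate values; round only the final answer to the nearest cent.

$2,548.20

Old assessed value = $1,972,880 × 0.43 = $848,338.4
New assessed value = $1,706,541 × 0.43 = $733,812.63
Combined rate = 0.02069 + 0.00156 = 0.02225
Old tax = $848,338.4 × 0.02225 = $18,875.5294
New tax = $733,812.63 × 0.02225 = $16,327.3310175
Reduction = $18,875.5294 − $16,327.3310175 = $2,548.1983825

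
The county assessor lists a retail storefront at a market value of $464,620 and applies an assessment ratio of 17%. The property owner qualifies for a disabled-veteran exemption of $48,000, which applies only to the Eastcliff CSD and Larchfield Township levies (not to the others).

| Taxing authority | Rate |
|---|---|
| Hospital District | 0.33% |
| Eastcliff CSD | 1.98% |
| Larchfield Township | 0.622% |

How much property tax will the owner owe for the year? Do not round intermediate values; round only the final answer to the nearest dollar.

$1,067

Assessed value = $464,620 × 0.17 = $78,985.4
Hospital District: $78,985.4 × 0.0033 = $260.65182
Eastcliff CSD: ($78,985.4 − $48,000) × 0.0198 = $30,985.4 × 0.0198 = $613.51092
Larchfield Township: ($78,985.4 − $48,000) × 0.00622 = $30,985.4 × 0.00622 = $192.729188
Total = $1,066.891928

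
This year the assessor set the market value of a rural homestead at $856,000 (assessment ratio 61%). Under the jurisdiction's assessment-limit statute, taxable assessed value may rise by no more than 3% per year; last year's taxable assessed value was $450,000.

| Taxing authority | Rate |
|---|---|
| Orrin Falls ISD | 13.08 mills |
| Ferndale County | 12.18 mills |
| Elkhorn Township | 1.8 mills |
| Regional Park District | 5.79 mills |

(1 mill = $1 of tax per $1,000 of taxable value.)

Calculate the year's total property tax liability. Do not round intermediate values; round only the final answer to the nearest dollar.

$15,226

Uncapped assessed value = $856,000 × 0.61 = $522,160
Cap limit = $450,000 × 1.03 = $463,500
Taxable assessed value = min($522,160, $463,500) = $463,500 (cap binds)
Orrin Falls ISD: $463,500 × 0.01308 = $6,062.58
Ferndale County: $463,500 × 0.01218 = $5,645.43
Elkhorn Township: $463,500 × 0.0018 = $834.3
Regional Park District: $463,500 × 0.00579 = $2,683.665
Total = $15,225.975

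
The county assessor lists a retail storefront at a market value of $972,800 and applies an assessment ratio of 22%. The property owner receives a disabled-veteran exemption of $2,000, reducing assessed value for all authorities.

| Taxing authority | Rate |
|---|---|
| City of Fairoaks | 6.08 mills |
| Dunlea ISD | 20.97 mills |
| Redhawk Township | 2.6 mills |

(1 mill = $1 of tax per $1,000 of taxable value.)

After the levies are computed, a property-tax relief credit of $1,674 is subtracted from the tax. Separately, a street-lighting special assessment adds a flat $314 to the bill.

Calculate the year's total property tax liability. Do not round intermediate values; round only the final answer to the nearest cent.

Assessed value = $972,800 × 0.22 = $214,016
Taxable value = $214,016 − $2,000 = $212,016
City of Fairoaks: $212,016 × 0.00608 = $1,289.05728
Dunlea ISD: $212,016 × 0.02097 = $4,445.97552
Redhawk Township: $212,016 × 0.0026 = $551.2416
Levies subtotal = $6,286.2744
After credit = $6,286.2744 − $1,674 = $4,612.2744
Total = $4,612.2744 + $314 = $4,926.2744

$4,926.27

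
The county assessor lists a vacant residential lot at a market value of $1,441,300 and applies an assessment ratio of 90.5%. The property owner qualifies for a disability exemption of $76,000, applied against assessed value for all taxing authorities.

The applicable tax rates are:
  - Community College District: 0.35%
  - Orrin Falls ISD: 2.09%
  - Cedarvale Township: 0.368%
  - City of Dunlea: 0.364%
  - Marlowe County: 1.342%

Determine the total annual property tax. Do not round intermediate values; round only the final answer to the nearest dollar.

$55,449

Assessed value = $1,441,300 × 0.905 = $1,304,376.5
Taxable value = $1,304,376.5 − $76,000 = $1,228,376.5
Community College District: $1,228,376.5 × 0.0035 = $4,299.31775
Orrin Falls ISD: $1,228,376.5 × 0.0209 = $25,673.06885
Cedarvale Township: $1,228,376.5 × 0.00368 = $4,520.42552
City of Dunlea: $1,228,376.5 × 0.00364 = $4,471.29046
Marlowe County: $1,228,376.5 × 0.01342 = $16,484.81263
Total = $4,299.31775 + $25,673.06885 + $4,520.42552 + $4,471.29046 + $16,484.81263 = $55,448.91521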